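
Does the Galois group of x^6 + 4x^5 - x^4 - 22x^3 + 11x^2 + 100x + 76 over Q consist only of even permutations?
The polynomial is irreducible of degree 6 over Q. Its discriminant is 90962560000 = 301600^2, a perfect square. A Galois group lies in the alternating group exactly when the discriminant is a square in Q, so the Galois group ((C_3 x C_3) : C_4) is contained in A_6.

Yes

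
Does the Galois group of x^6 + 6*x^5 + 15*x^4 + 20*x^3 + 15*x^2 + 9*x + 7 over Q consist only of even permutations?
No

The polynomial is irreducible of degree 6 over Q. Its discriminant is -9059283, which is not a perfect square. A Galois group lies in the alternating group exactly when the discriminant is a square in Q, so the Galois group ((S_3 x S_3) : C_2) is not contained in A_6.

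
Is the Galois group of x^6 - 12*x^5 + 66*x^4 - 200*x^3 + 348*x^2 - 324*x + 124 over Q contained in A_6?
No

The polynomial is irreducible of degree 6 over Q. Its discriminant is -223948800, which is not a perfect square. A Galois group lies in the alternating group exactly when the discriminant is a square in Q, so the Galois group (S_3) is not contained in A_6.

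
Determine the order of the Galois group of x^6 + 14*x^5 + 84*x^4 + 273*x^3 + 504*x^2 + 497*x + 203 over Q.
6

The degree of the splitting field over Q equals the order of the Galois group, so first determine the group. The polynomial f is an irreducible sextic over Q, so G = Gal(f/Q) is one of the 16 transitive subgroups 6T1, ..., 6T16 of S_6. The discriminant of f is -1075648, which is not a perfect square, so G is not contained in A_6. The transitive groups of degree 6 not contained in A_6 are: C_6 (6T1, order 6), S_3 (6T2, order 6), D_6 (6T3, order 12), C_3 x S_3 (6T5, order 18), A_4 x C_2 (6T6, order 24), S_4 (6T8, order 24), S_3 x S_3 (6T9, order 36), S_4 x C_2 (6T11, order 48), (S_3 x S_3) : C_2 (6T13, order 72), PGL(2,5) (6T14, order 120), S_6 (6T16, order 720). By Dedekind's theorem, for a prime p not dividing disc(f) the degrees of the irreducible factors of f mod p form the cycle type of an element of G. Factoring f modulo the 37 such primes p <= 167 (skipping 2, 7, which divide the discriminant), each new pattern first appears at: mod 3: f = (x^6 + 2x^5 + 2x + 2), pattern 6; mod 11: f = (x^3 + 7x^2 + 1)(x^3 + 7x^2 + 2x + 5), pattern 3+3; mod 13: f = (x^2 + 6)(x^2 + 2x + 12)(x^2 + 12x + 3), pattern 2+2+2; mod 29: f = (x)(x + 8)(x + 12)(x + 15)(x + 16)(x + 21), pattern 1+1+1+1+1+1. No other pattern occurs in this range, so the set of observed cycle types is {6, 3+3, 2+2+2, 1+1+1+1+1+1}. The candidates containing elements of all these cycle types are C_6 (6T1) of order 6, D_6 (6T3) of order 12, C_3 x S_3 (6T5) of order 18, A_4 x C_2 (6T6) of order 24, S_3 x S_3 (6T9) of order 36, S_4 x C_2 (6T11) of order 48, (S_3 x S_3) : C_2 (6T13) of order 72, PGL(2,5) (6T14) of order 120, S_6 (6T16) of order 720; the others are excluded. The observed types are precisely the cycle types that occur in C_6 (6T1). Each of the other remaining candidates has further cycle types, and by the Chebotarev density theorem the matching factorization patterns would occur for a proportion of primes equal to their share of the group: D_6 (6T3) additionally contains elements of type 2+2+1+1 (3 of its 12 elements, about 25% of primes); C_3 x S_3 (6T5) additionally contains elements of type 3+1+1+1 (4 of its 18 elements, about 22% of primes); A_4 x C_2 (6T6) additionally contains elements of type 2+2+1+1, 2+1+1+1+1 (6 of its 24 elements, about 25% of primes); S_3 x S_3 (6T9) additionally contains elements of type 3+1+1+1, 2+2+1+1 (13 of its 36 elements, about 36% of primes); S_4 x C_2 (6T11) additionally contains elements of type 4+2, 4+1+1, 2+2+1+1, 2+1+1+1+1 (24 of its 48 elements, about 50% of primes); (S_3 x S_3) : C_2 (6T13) additionally contains elements of type 4+2, 3+2+1, 3+1+1+1, 2+2+1+1, 2+1+1+1+1 (49 of its 72 elements, about 68% of primes); PGL(2,5) (6T14) additionally contains elements of type 5+1, 4+1+1, 2+2+1+1 (69 of its 120 elements, about 58% of primes); S_6 (6T16) additionally contains elements of type 5+1, 4+2, 4+1+1, 3+2+1, 3+1+1+1, 2+2+1+1, 2+1+1+1+1 (544 of its 720 elements, about 76% of primes). None of the 37 primes tested shows any such pattern (for each of these groups the chance of that is below 10^-4), which rules them out. Hence G = C_6 (6T1), of order 6. The Galois group C_6 (6T1) has order 6, so the splitting field has degree 6 over Q.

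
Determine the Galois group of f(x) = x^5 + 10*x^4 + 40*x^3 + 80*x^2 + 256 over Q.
The polynomial f is an irreducible quintic over Q, so G = Gal(f/Q) is a transitive subgroup of S_5: one of C_5 (5T1, order 5), D_5 (5T2, order 10), F_20 (5T3, order 20), A_5 (5T4, order 60) or S_5 (5T5, order 120). The discriminant of f is 67108864000000 = 8192000^2, a perfect square, so G is contained in A_5. The transitive groups of degree 5 contained in A_5 are: C_5 (5T1, order 5), D_5 (5T2, order 10), A_5 (5T4, order 60). By Dedekind's theorem, for a prime p not dividing disc(f) the degrees of the irreducible factors of f mod p form the cycle type of an element of G. Factoring f modulo the 23 such primes p <= 97 (skipping 2, 5, which divide the discriminant), each new pattern first appears at: mod 3: f = (x + 2)(x^2 + 1)(x^2 + 2x + 2), pattern 2+2+1; mod 7: f = (x^5 + 3x^4 + 5x^3 + 3x^2 + 4), pattern 5. No other pattern occurs in this range, so the set of observed cycle types is {2+2+1, 5}. The candidates containing elements of all these cycle types are D_5 (5T2) of order 10, A_5 (5T4) of order 60; the others are excluded. The observed types are precisely the cycle types that occur in D_5 (5T2) (apart from the identity). Each of the other remaining candidates has further cycle types, and by the Chebotarev density theorem the matching factorization patterns would occur for a proportion of primes equal to their share of the group: A_5 (5T4) additionally contains elements of type 3+1+1 (20 of its 60 elements, about 33% of primes). None of the 23 primes tested shows any such pattern (for each of these groups the chance of that is below 10^-4), which rules them out. Hence G = D_5 (5T2), of order 10.

D_5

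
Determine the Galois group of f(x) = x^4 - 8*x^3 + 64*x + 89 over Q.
The polynomial is an irreducible quartic over Q and its discriminant is 27040000 = 5200^2, a perfect square, so the Galois group is contained in A_4. The resolvent cubic y^3 - 868*y - 9792 splits completely over Q, which gives the Klein four-group V_4.

V_4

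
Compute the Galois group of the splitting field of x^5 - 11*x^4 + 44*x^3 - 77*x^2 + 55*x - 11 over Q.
The polynomial f is an irreducible quintic over Q, so G = Gal(f/Q) is a transitive subgroup of S_5: one of C_5 (5T1, order 5), D_5 (5T2, order 10), F_20 (5T3, order 20), A_5 (5T4, order 60) or S_5 (5T5, order 120). The discriminant of f is 14641 = 121^2, a perfect square, so G is contained in A_5. The transitive groups of degree 5 contained in A_5 are: C_5 (5T1, order 5), D_5 (5T2, order 10), A_5 (5T4, order 60). By Dedekind's theorem, for a prime p not dividing disc(f) the degrees of the irreducible factors of f mod p form the cycle type of an element of G. Factoring f modulo the 14 such primes p <= 47 (skipping 11, which divides the discriminant), each new pattern first appears at: mod 2: f = (x^5 + x^4 + x^2 + x + 1), pattern 5; mod 23: f = (x + 2)(x + 4)(x + 8)(x + 9)(x + 12), pattern 1+1+1+1+1. No other pattern occurs in this range, so the set of observed cycle types is {5, 1+1+1+1+1}. The candidates containing elements of all these cycle types are C_5 (5T1) of order 5, D_5 (5T2) of order 10, A_5 (5T4) of order 60; the others are excluded. The observed types are precisely the cycle types that occur in C_5 (5T1). Each of the other remaining candidates has further cycle types, and by the Chebotarev density theorem the matching factorization patterns would occur for a proportion of primes equal to their share of the group: D_5 (5T2) additionally contains elements of type 2+2+1 (5 of its 10 elements, about 50% of primes); A_5 (5T4) additionally contains elements of type 3+1+1, 2+2+1 (35 of its 60 elements, about 58% of primes). None of the 14 primes tested shows any such pattern (for each of these groups the chance of that is below 10^-4), which rules them out. Hence G = C_5 (5T1), of order 5.

C_5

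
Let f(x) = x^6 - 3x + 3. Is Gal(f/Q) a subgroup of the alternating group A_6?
No

The polynomial is irreducible of degree 6 over Q. Its discriminant is -9059283, which is not a perfect square. A Galois group lies in the alternating group exactly when the discriminant is a square in Q, so the Galois group ((S_3 x S_3) : C_2) is not contained in A_6.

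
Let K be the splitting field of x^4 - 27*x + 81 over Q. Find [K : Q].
24

The degree of the splitting field over Q equals the order of the Galois group, so first determine the group. The polynomial is an irreducible quartic over Q and its discriminant is 121699989, which is not a perfect square, so the Galois group is not contained in A_4. The resolvent cubic y^3 - 324*y - 729 is irreducible over Q. An irreducible resolvent with non-square discriminant gives S_4. The Galois group S_4 (4T5) has order 24, so the splitting field has degree 24 over Q.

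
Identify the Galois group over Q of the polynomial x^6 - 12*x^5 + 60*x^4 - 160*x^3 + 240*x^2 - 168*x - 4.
The polynomial f is an irreducible sextic over Q, so G = Gal(f/Q) is one of the 16 transitive subgroups 6T1, ..., 6T16 of S_6. The discriminant of f is 746496000000 = 864000^2, a perfect square, so G is contained in A_6. The transitive groups of degree 6 contained in A_6 are: A_4 (6T4, order 12), S_4 (6T7, order 24), (C_3 x C_3) : C_4 (6T10, order 36), PSL(2,5) (6T12, order 60), A_6 (6T15, order 360). By Dedekind's theorem, for a prime p not dividing disc(f) the degrees of the irreducible factors of f mod p form the cycle type of an element of G. Factoring f modulo the 6 such primes p <= 23 (skipping 2, 3, 5, which divide the discriminant), each new pattern first appears at: mod 7: f = (x + 1)(x^5 + x^4 + 3x^3 + 5x^2 + 4x + 3), pattern 5+1; mod 23: f = (x + 5)(x + 10)(x + 19)(x^3 + x + 6), pattern 3+1+1+1. No other pattern occurs in this range, so the set of observed cycle types is {5+1, 3+1+1+1}. Among the candidates above, the only group containing elements of all these cycle types is A_6 (6T15) — each of A_4 (6T4), S_4 (6T7), (C_3 x C_3) : C_4 (6T10), PSL(2,5) (6T12) lacks at least one of them. Hence G = A_6 (6T15), of order 360.

A_6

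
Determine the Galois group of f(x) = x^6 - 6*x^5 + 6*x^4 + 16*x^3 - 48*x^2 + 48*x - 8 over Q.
6T6: A_4 x C_2

The polynomial f is an irreducible sextic over Q, so G = Gal(f/Q) is one of the 16 transitive subgroups 6T1, ..., 6T16 of S_6. The discriminant of f is -1253826625536, which is not a perfect square, so G is not contained in A_6. The transitive groups of degree 6 not contained in A_6 are: C_6 (6T1, order 6), S_3 (6T2, order 6), D_6 (6T3, order 12), C_3 x S_3 (6T5, order 18), A_4 x C_2 (6T6, order 24), S_4 (6T8, order 24), S_3 x S_3 (6T9, order 36), S_4 x C_2 (6T11, order 48), (S_3 x S_3) : C_2 (6T13, order 72), PGL(2,5) (6T14, order 120), S_6 (6T16, order 720). By Dedekind's theorem, for a prime p not dividing disc(f) the degrees of the irreducible factors of f mod p form the cycle type of an element of G. Factoring f modulo the 33 such primes p <= 149 (skipping 2, 3, which divide the discriminant), each new pattern first appears at: mod 5: f = (x^3 + 2x + 1)(x^3 + 4x^2 + 4x + 2), pattern 3+3; mod 7: f = (x^6 + x^5 + 6x^4 + 2x^3 + x^2 + 6x + 6), pattern 6; mod 17: f = (x + 6)(x + 9)(x^2 + 15x + 12)(x^2 + 15x + 13), pattern 2+2+1+1; mod 19: f = (x + 6)(x + 7)(x + 10)(x + 11)(x^2 + 17x + 10), pattern 2+1+1+1+1; mod 71: f = (x^2 + 69x + 26)(x^2 + 69x + 51)(x^2 + 69x + 59), pattern 2+2+2. No other pattern occurs in this range, so the set of observed cycle types is {3+3, 6, 2+2+1+1, 2+1+1+1+1, 2+2+2}. The candidates containing elements of all these cycle types are A_4 x C_2 (6T6) of order 24, S_4 x C_2 (6T11) of order 48, (S_3 x S_3) : C_2 (6T13) of order 72, S_6 (6T16) of order 720; the others are excluded. The observed types are precisely the cycle types that occur in A_4 x C_2 (6T6) (apart from the identity). Each of the other remaining candidates has further cycle types, and by the Chebotarev density theorem the matching factorization patterns would occur for a proportion of primes equal to their share of the group: S_4 x C_2 (6T11) additionally contains elements of type 4+2, 4+1+1 (12 of its 48 elements, about 25% of primes); (S_3 x S_3) : C_2 (6T13) additionally contains elements of type 4+2, 3+2+1, 3+1+1+1 (34 of its 72 elements, about 47% of primes); S_6 (6T16) additionally contains elements of type 5+1, 4+2, 4+1+1, 3+2+1, 3+1+1+1 (484 of its 720 elements, about 67% of primes). None of the 33 primes tested shows any such pattern (for each of these groups the chance of that is below 10^-4), which rules them out. Hence G = A_4 x C_2 (6T6), of order 24.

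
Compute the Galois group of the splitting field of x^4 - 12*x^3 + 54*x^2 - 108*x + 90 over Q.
The polynomial is an irreducible quartic over Q and its discriminant is 186624 = 432^2, a perfect square, so the Galois group is contained in A_4. The resolvent cubic y^3 - 54*y^2 + 936*y - 5184 splits completely over Q, which gives the Klein four-group V_4.

V_4, the Klein four-group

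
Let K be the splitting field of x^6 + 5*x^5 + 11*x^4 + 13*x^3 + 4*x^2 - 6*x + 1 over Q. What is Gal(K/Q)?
(C_3 x C_3) : C_4

The polynomial f is an irreducible sextic over Q, so G = Gal(f/Q) is one of the 16 transitive subgroups 6T1, ..., 6T16 of S_6. The discriminant of f is 525625 = 725^2, a perfect square, so G is contained in A_6. The transitive groups of degree 6 contained in A_6 are: A_4 (6T4, order 12), S_4 (6T7, order 24), (C_3 x C_3) : C_4 (6T10, order 36), PSL(2,5) (6T12, order 60), A_6 (6T15, order 360). By Dedekind's theorem, for a prime p not dividing disc(f) the degrees of the irreducible factors of f mod p form the cycle type of an element of G. Factoring f modulo the 19 such primes p <= 73 (skipping 5, 29, which divide the discriminant), each new pattern first appears at: mod 2: f = (x^2 + x + 1)(x^4 + x + 1), pattern 4+2; mod 11: f = (x^3 + 6x^2 + 3x + 10)(x^3 + 10x^2 + 3x + 10), pattern 3+3; mod 19: f = (x + 8)(x + 9)(x^2 + 9x + 7)(x^2 + 17x + 2), pattern 2+2+1+1; mod 61: f = (x + 20)(x + 27)(x + 34)(x^3 + 46x^2 + 3x + 60), pattern 3+1+1+1. No other pattern occurs in this range, so the set of observed cycle types is {4+2, 3+3, 2+2+1+1, 3+1+1+1}. The candidates containing elements of all these cycle types are (C_3 x C_3) : C_4 (6T10) of order 36, A_6 (6T15) of order 360; the others are excluded. The observed types are precisely the cycle types that occur in (C_3 x C_3) : C_4 (6T10) (apart from the identity). Each of the other remaining candidates has further cycle types, and by the Chebotarev density theorem the matching factorization patterns would occur for a proportion of primes equal to their share of the group: A_6 (6T15) additionally contains elements of type 5+1 (144 of its 360 elements, about 40% of primes). None of the 19 primes tested shows any such pattern (for each of these groups the chance of that is below 10^-4), which rules them out. Hence G = (C_3 x C_3) : C_4 (6T10), of order 36.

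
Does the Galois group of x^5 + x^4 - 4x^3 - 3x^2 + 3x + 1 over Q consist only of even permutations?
Yes

The polynomial is irreducible of degree 5 over Q. Its discriminant is 14641 = 121^2, a perfect square. A Galois group lies in the alternating group exactly when the discriminant is a square in Q, so the Galois group (C_5) is contained in A_5.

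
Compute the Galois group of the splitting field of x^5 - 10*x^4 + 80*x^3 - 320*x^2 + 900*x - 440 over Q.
The polynomial f is an irreducible quintic over Q, so G = Gal(f/Q) is a transitive subgroup of S_5: one of C_5 (5T1, order 5), D_5 (5T2, order 10), F_20 (5T3, order 20), A_5 (5T4, order 60) or S_5 (5T5, order 120). The discriminant of f is 673506304000000 = 25952000^2, a perfect square, so G is contained in A_5. The transitive groups of degree 5 contained in A_5 are: C_5 (5T1, order 5), D_5 (5T2, order 10), A_5 (5T4, order 60). By Dedekind's theorem, for a prime p not dividing disc(f) the degrees of the irreducible factors of f mod p form the cycle type of an element of G. Factoring f modulo the 2 such primes p <= 7 (skipping 2, 5, which divide the discriminant), each new pattern first appears at: mod 3: f = (x^5 + 2x^4 + 2x^3 + x^2 + 1), pattern 5; mod 7: f = (x + 3)(x + 4)(x^3 + 4x^2 + 5x + 3), pattern 3+1+1. No other pattern occurs in this range, so the set of observed cycle types is {5, 3+1+1}. Among the candidates above, the only group containing elements of all these cycle types is A_5 (5T4) — each of C_5 (5T1), D_5 (5T2) lacks at least one of them. Hence G = A_5 (5T4), of order 60.

A_5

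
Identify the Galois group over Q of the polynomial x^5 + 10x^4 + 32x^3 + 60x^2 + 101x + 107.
S_5

The polynomial f is an irreducible quintic over Q, so G = Gal(f/Q) is a transitive subgroup of S_5: one of C_5 (5T1, order 5), D_5 (5T2, order 10), F_20 (5T3, order 20), A_5 (5T4, order 60) or S_5 (5T5, order 120). The discriminant of f is 55518595669, which is not a perfect square, so G is not contained in A_5. The transitive groups of degree 5 not contained in A_5 are: F_20 (5T3, order 20), S_5 (5T5, order 120). By Dedekind's theorem, for a prime p not dividing disc(f) the degrees of the irreducible factors of f mod p form the cycle type of an element of G. Factoring f modulo the first such prime p = 2, each new pattern first appears at: mod 2: f = (x^2 + x + 1)(x^3 + x^2 + 1), pattern 3+2. No other pattern occurs in this range, so the set of observed cycle types is {3+2}. Among the candidates above, the only group containing elements of all these cycle types is S_5 (5T5) — F_20 (5T3) lacks at least one of them. Hence G = S_5 (5T5), of order 120.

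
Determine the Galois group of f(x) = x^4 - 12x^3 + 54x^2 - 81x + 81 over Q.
4T5: S_4

The polynomial is an irreducible quartic over Q and its discriminant is 121699989, which is not a perfect square, so the Galois group is not contained in A_4. The resolvent cubic y^3 - 54*y^2 + 648*y - 729 is irreducible over Q. An irreducible resolvent with non-square discriminant gives S_4.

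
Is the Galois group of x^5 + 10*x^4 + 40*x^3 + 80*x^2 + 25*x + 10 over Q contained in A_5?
The polynomial is irreducible of degree 5 over Q. Its discriminant is 58564000000 = 242000^2, a perfect square. A Galois group lies in the alternating group exactly when the discriminant is a square in Q, so the Galois group (A_5) is contained in A_5.

Yes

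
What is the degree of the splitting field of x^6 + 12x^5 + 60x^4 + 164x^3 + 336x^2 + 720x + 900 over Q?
The degree of the splitting field over Q equals the order of the Galois group, so first determine the group. The polynomial f is an irreducible sextic over Q, so G = Gal(f/Q) is one of the 16 transitive subgroups 6T1, ..., 6T16 of S_6. The discriminant of f is -41622228172800, which is not a perfect square, so G is not contained in A_6. The transitive groups of degree 6 not contained in A_6 are: C_6 (6T1, order 6), S_3 (6T2, order 6), D_6 (6T3, order 12), C_3 x S_3 (6T5, order 18), A_4 x C_2 (6T6, order 24), S_4 (6T8, order 24), S_3 x S_3 (6T9, order 36), S_4 x C_2 (6T11, order 48), (S_3 x S_3) : C_2 (6T13, order 72), PGL(2,5) (6T14, order 120), S_6 (6T16, order 720). By Dedekind's theorem, for a prime p not dividing disc(f) the degrees of the irreducible factors of f mod p form the cycle type of an element of G. Factoring f modulo the 79 such primes p <= 431 (skipping 2, 3, 5, 11, which divide the discriminant), each new pattern first appears at: mod 7: f = (x^6 + 5x^5 + 4x^4 + 3x^3 + 6x + 4), pattern 6; mod 17: f = (x + 4)(x + 16)(x^2 + 2x + 12)(x^2 + 7x + 11), pattern 2+2+1+1; mod 19: f = (x^3 + 6x^2 + 10x + 16)(x^3 + 6x^2 + 14x + 4), pattern 3+3; mod 23: f = (x^2 + x + 18)(x^2 + 13x + 20)(x^2 + 21x + 14), pattern 2+2+2; mod 43: f = (x + 15)(x + 29)(x + 30)(x + 33)(x + 35)(x + 42), pattern 1+1+1+1+1+1. No other pattern occurs in this range, so the set of observed cycle types is {6, 2+2+1+1, 3+3, 2+2+2, 1+1+1+1+1+1}. The candidates containing elements of all these cycle types are D_6 (6T3) of order 12, A_4 x C_2 (6T6) of order 24, S_3 x S_3 (6T9) of order 36, S_4 x C_2 (6T11) of order 48, (S_3 x S_3) : C_2 (6T13) of order 72, PGL(2,5) (6T14) of order 120, S_6 (6T16) of order 720; the others are excluded. The observed types are precisely the cycle types that occur in D_6 (6T3). Each of the other remaining candidates has further cycle types, and by the Chebotarev density theorem the matching factorization patterns would occur for a proportion of primes equal to their share of the group: A_4 x C_2 (6T6) additionally contains elements of type 2+1+1+1+1 (3 of its 24 elements, about 12% of primes); S_3 x S_3 (6T9) additionally contains elements of type 3+1+1+1 (4 of its 36 elements, about 11% of primes); S_4 x C_2 (6T11) additionally contains elements of type 4+2, 4+1+1, 2+1+1+1+1 (15 of its 48 elements, about 31% of primes); (S_3 x S_3) : C_2 (6T13) additionally contains elements of type 4+2, 3+2+1, 3+1+1+1, 2+1+1+1+1 (40 of its 72 elements, about 56% of primes); PGL(2,5) (6T14) additionally contains elements of type 5+1, 4+1+1 (54 of its 120 elements, about 45% of primes); S_6 (6T16) additionally contains elements of type 5+1, 4+2, 4+1+1, 3+2+1, 3+1+1+1, 2+1+1+1+1 (499 of its 720 elements, about 69% of primes). None of the 79 primes tested shows any such pattern (for each of these groups the chance of that is below 10^-4), which rules them out. Hence G = D_6 (6T3), of order 12. The Galois group D_6 (6T3) has order 12, so the splitting field has degree 12 over Q.

12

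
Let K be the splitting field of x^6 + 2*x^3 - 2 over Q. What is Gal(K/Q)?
The polynomial f is an irreducible sextic over Q, so G = Gal(f/Q) is one of the 16 transitive subgroups 6T1, ..., 6T16 of S_6. The discriminant of f is 5038848, which is not a perfect square, so G is not contained in A_6. The transitive groups of degree 6 not contained in A_6 are: C_6 (6T1, order 6), S_3 (6T2, order 6), D_6 (6T3, order 12), C_3 x S_3 (6T5, order 18), A_4 x C_2 (6T6, order 24), S_4 (6T8, order 24), S_3 x S_3 (6T9, order 36), S_4 x C_2 (6T11, order 48), (S_3 x S_3) : C_2 (6T13, order 72), PGL(2,5) (6T14, order 120), S_6 (6T16, order 720). By Dedekind's theorem, for a prime p not dividing disc(f) the degrees of the irreducible factors of f mod p form the cycle type of an element of G. Factoring f modulo the 23 such primes p <= 97 (skipping 2, 3, which divide the discriminant), each new pattern first appears at: mod 5: f = (x^6 + 2x^3 + 3), pattern 6; mod 11: f = (x + 6)(x + 8)(x^2 + 3x + 9)(x^2 + 5x + 3), pattern 2+2+1+1; mod 13: f = (x + 7)(x + 8)(x + 11)(x^3 + 10), pattern 3+1+1+1; mod 31: f = (x^2 + 17x + 27)(x^2 + 22x + 11)(x^2 + 23x + 24), pattern 2+2+2; mod 97: f = (x^3 + 11)(x^3 + 88), pattern 3+3. No other pattern occurs in this range, so the set of observed cycle types is {6, 2+2+1+1, 3+1+1+1, 2+2+2, 3+3}. The candidates containing elements of all these cycle types are S_3 x S_3 (6T9) of order 36, (S_3 x S_3) : C_2 (6T13) of order 72, S_6 (6T16) of order 720; the others are excluded. The observed types are precisely the cycle types that occur in S_3 x S_3 (6T9) (apart from the identity). Each of the other remaining candidates has further cycle types, and by the Chebotarev density theorem the matching factorization patterns would occur for a proportion of primes equal to their share of the group: (S_3 x S_3) : C_2 (6T13) additionally contains elements of type 4+2, 3+2+1, 2+1+1+1+1 (36 of its 72 elements, about 50% of primes); S_6 (6T16) additionally contains elements of type 5+1, 4+2, 4+1+1, 3+2+1, 2+1+1+1+1 (459 of its 720 elements, about 64% of primes). None of the 23 primes tested shows any such pattern (for each of these groups the chance of that is below 10^-4), which rules them out. Hence G = S_3 x S_3 (6T9), of order 36.

S_3 x S_3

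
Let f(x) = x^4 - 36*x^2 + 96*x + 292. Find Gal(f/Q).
D_4, the dihedral group of order 8

The polynomial is an irreducible quartic over Q and its discriminant is -14447280128, which is not a perfect square, so the Galois group is not contained in A_4. The resolvent cubic y^3 + 36*y^2 - 1168*y - 51264 has exactly one rational root, so the Galois group is C_4 or D_4. The quartic remains irreducible over Q(sqrt(disc)), so the group is D_4.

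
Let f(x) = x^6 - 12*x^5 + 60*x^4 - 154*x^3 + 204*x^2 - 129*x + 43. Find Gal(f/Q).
The polynomial f is an irreducible sextic over Q, so G = Gal(f/Q) is one of the 16 transitive subgroups 6T1, ..., 6T16 of S_6. The discriminant of f is -6604217307, which is not a perfect square, so G is not contained in A_6. The transitive groups of degree 6 not contained in A_6 are: C_6 (6T1, order 6), S_3 (6T2, order 6), D_6 (6T3, order 12), C_3 x S_3 (6T5, order 18), A_4 x C_2 (6T6, order 24), S_4 (6T8, order 24), S_3 x S_3 (6T9, order 36), S_4 x C_2 (6T11, order 48), (S_3 x S_3) : C_2 (6T13, order 72), PGL(2,5) (6T14, order 120), S_6 (6T16, order 720). By Dedekind's theorem, for a prime p not dividing disc(f) the degrees of the irreducible factors of f mod p form the cycle type of an element of G. Factoring f modulo the 28 such primes p <= 127 (skipping 3, 17, 43, which divide the discriminant), each new pattern first appears at: mod 2: f = (x^6 + x + 1), pattern 6; mod 7: f = (x + 4)(x^2 + 6x + 6)(x^3 + 6x^2 + 5x + 5), pattern 3+2+1; mod 11: f = (x^2 + 7x + 8)(x^4 + 3x^3 + 9x^2 + x + 4), pattern 4+2; mod 13: f = (x + 2)(x + 12)(x^2 + x + 3)(x^2 + 12x + 8), pattern 2+2+1+1; mod 61: f = (x + 20)(x + 43)(x + 45)(x + 55)(x^2 + 8x + 40), pattern 2+1+1+1+1; mod 97: f = (x + 22)(x + 48)(x + 92)(x^3 + 20x^2 + 91x + 29), pattern 3+1+1+1; mod 113: f = (x^2 + 96)(x^2 + 102x + 82)(x^2 + 112x + 97), pattern 2+2+2; mod 127: f = (x^3 + 33x^2 + 40x + 101)(x^3 + 82x^2 + 108x + 13), pattern 3+3. No other pattern occurs in this range, so the set of observed cycle types is {6, 3+2+1, 4+2, 2+2+1+1, 2+1+1+1+1, 3+1+1+1, 2+2+2, 3+3}. The candidates containing elements of all these cycle types are (S_3 x S_3) : C_2 (6T13) of order 72, S_6 (6T16) of order 720; the others are excluded. The observed types are precisely the cycle types that occur in (S_3 x S_3) : C_2 (6T13) (apart from the identity). Each of the other remaining candidates has further cycle types, and by the Chebotarev density theorem the matching factorization patterns would occur for a proportion of primes equal to their share of the group: S_6 (6T16) additionally contains elements of type 5+1, 4+1+1 (234 of its 720 elements, about 32% of primes). None of the 28 primes tested shows any such pattern (for each of these groups the chance of that is below 10^-4), which rules them out. Hence G = (S_3 x S_3) : C_2 (6T13), of order 72.

(S_3 x S_3) : C_2, the group 6T13 of order 72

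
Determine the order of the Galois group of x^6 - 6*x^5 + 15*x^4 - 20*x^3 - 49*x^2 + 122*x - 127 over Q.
24

The degree of the splitting field over Q equals the order of the Galois group, so first determine the group. The polynomial f is an irreducible sextic over Q, so G = Gal(f/Q) is one of the 16 transitive subgroups 6T1, ..., 6T16 of S_6. The discriminant of f is 3603718079512576 = 60030976^2, a perfect square, so G is contained in A_6. The transitive groups of degree 6 contained in A_6 are: A_4 (6T4, order 12), S_4 (6T7, order 24), (C_3 x C_3) : C_4 (6T10, order 36), PSL(2,5) (6T12, order 60), A_6 (6T15, order 360). By Dedekind's theorem, for a prime p not dividing disc(f) the degrees of the irreducible factors of f mod p form the cycle type of an element of G. Factoring f modulo the 79 such primes p <= 419 (skipping 2, 229, which divide the discriminant), each new pattern first appears at: mod 3: f = (x^3 + x^2 + 2)(x^3 + 2x^2 + x + 1), pattern 3+3; mod 7: f = (x^2 + 5x + 3)(x^4 + 3x^3 + 4x^2 + 2), pattern 4+2; mod 23: f = (x + 4)(x + 17)(x^2 + 2)(x^2 + 19x + 6), pattern 2+2+1+1; mod 193: f = (x + 6)(x + 12)(x + 18)(x + 173)(x + 179)(x + 185), pattern 1+1+1+1+1+1. No other pattern occurs in this range, so the set of observed cycle types is {3+3, 4+2, 2+2+1+1, 1+1+1+1+1+1}. The candidates containing elements of all these cycle types are S_4 (6T7) of order 24, (C_3 x C_3) : C_4 (6T10) of order 36, A_6 (6T15) of order 360; the others are excluded. The observed types are precisely the cycle types that occur in S_4 (6T7). Each of the other remaining candidates has further cycle types, and by the Chebotarev density theorem the matching factorization patterns would occur for a proportion of primes equal to their share of the group: (C_3 x C_3) : C_4 (6T10) additionally contains elements of type 3+1+1+1 (4 of its 36 elements, about 11% of primes); A_6 (6T15) additionally contains elements of type 5+1, 3+1+1+1 (184 of its 360 elements, about 51% of primes). None of the 79 primes tested shows any such pattern (for each of these groups the chance of that is below 10^-4), which rules them out. Hence G = S_4 (6T7), of order 24. The Galois group S_4 (6T7) has order 24, so the splitting field has degree 24 over Q.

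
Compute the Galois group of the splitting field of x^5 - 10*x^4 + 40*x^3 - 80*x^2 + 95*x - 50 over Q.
F_20 (order 20)

The polynomial f is an irreducible quintic over Q, so G = Gal(f/Q) is a transitive subgroup of S_5: one of C_5 (5T1, order 5), D_5 (5T2, order 10), F_20 (5T3, order 20), A_5 (5T4, order 60) or S_5 (5T5, order 120). The discriminant of f is 259200000, which is not a perfect square, so G is not contained in A_5. The transitive groups of degree 5 not contained in A_5 are: F_20 (5T3, order 20), S_5 (5T5, order 120). By Dedekind's theorem, for a prime p not dividing disc(f) the degrees of the irreducible factors of f mod p form the cycle type of an element of G. Factoring f modulo the 18 such primes p <= 73 (skipping 2, 3, 5, which divide the discriminant), each new pattern first appears at: mod 7: f = (x + 4)(x^4 + 5x^2 + 5x + 5), pattern 4+1; mod 11: f = (x + 4)(x^2 + 9x + 10)(x^2 + 10x + 7), pattern 2+2+1; mod 19: f = (x^5 + 9x^4 + 2x^3 + 15x^2 + 7), pattern 5. No other pattern occurs in this range, so the set of observed cycle types is {4+1, 2+2+1, 5}. The candidates containing elements of all these cycle types are F_20 (5T3) of order 20, S_5 (5T5) of order 120; the others are excluded. The observed types are precisely the cycle types that occur in F_20 (5T3) (apart from the identity). Each of the other remaining candidates has further cycle types, and by the Chebotarev density theorem the matching factorization patterns would occur for a proportion of primes equal to their share of the group: S_5 (5T5) additionally contains elements of type 3+2, 3+1+1, 2+1+1+1 (50 of its 120 elements, about 42% of primes). None of the 18 primes tested shows any such pattern (for each of these groups the chance of that is below 10^-4), which rules them out. Hence G = F_20 (5T3), of order 20.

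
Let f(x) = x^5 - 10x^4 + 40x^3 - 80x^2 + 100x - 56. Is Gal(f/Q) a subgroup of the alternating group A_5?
The polynomial is irreducible of degree 5 over Q. Its discriminant is 1024000000 = 32000^2, a perfect square. A Galois group lies in the alternating group exactly when the discriminant is a square in Q, so the Galois group (A_5) is contained in A_5.

Yes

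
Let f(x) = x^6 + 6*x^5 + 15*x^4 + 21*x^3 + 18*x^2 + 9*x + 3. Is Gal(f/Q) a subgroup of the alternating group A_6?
No

The polynomial is irreducible of degree 6 over Q. Its discriminant is -19683, which is not a perfect square. A Galois group lies in the alternating group exactly when the discriminant is a square in Q, so the Galois group (C_6) is not contained in A_6.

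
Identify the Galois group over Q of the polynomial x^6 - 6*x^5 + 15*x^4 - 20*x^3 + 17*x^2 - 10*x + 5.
S_4 x C_2 (also written S4xC2)

The polynomial f is an irreducible sextic over Q, so G = Gal(f/Q) is one of the 16 transitive subgroups 6T1, ..., 6T16 of S_6. The discriminant of f is -2508800, which is not a perfect square, so G is not contained in A_6. The transitive groups of degree 6 not contained in A_6 are: C_6 (6T1, order 6), S_3 (6T2, order 6), D_6 (6T3, order 12), C_3 x S_3 (6T5, order 18), A_4 x C_2 (6T6, order 24), S_4 (6T8, order 24), S_3 x S_3 (6T9, order 36), S_4 x C_2 (6T11, order 48), (S_3 x S_3) : C_2 (6T13, order 72), PGL(2,5) (6T14, order 120), S_6 (6T16, order 720). By Dedekind's theorem, for a prime p not dividing disc(f) the degrees of the irreducible factors of f mod p form the cycle type of an element of G. Factoring f modulo the 17 such primes p <= 71 (skipping 2, 5, 7, which divide the discriminant), each new pattern first appears at: mod 3: f = (x^3 + x^2 + 2)(x^3 + 2x^2 + x + 1), pattern 3+3; mod 13: f = (x^6 + 7x^5 + 2x^4 + 6x^3 + 4x^2 + 3x + 5), pattern 6; mod 19: f = (x^2 + 17x + 6)(x^4 + 15x^3 + x^2 + 6x + 4), pattern 4+2; mod 23: f = (x + 10)(x + 11)(x^4 + 19x^3 + 12x^2 + 7x + 22), pattern 4+1+1; mod 53: f = (x^2 + 9x + 28)(x^2 + 40x + 50)(x^2 + 51x + 46), pattern 2+2+2; mod 59: f = (x + 3)(x + 54)(x^2 + 3x + 46)(x^2 + 52x + 56), pattern 2+2+1+1; mod 71: f = (x + 7)(x + 10)(x + 59)(x + 62)(x^2 + 69x + 44), pattern 2+1+1+1+1. No other pattern occurs in this range, so the set of observed cycle types is {3+3, 6, 4+2, 4+1+1, 2+2+2, 2+2+1+1, 2+1+1+1+1}. The candidates containing elements of all these cycle types are S_4 x C_2 (6T11) of order 48, S_6 (6T16) of order 720; the others are excluded. The observed types are precisely the cycle types that occur in S_4 x C_2 (6T11) (apart from the identity). Each of the other remaining candidates has further cycle types, and by the Chebotarev density theorem the matching factorization patterns would occur for a proportion of primes equal to their share of the group: S_6 (6T16) additionally contains elements of type 5+1, 3+2+1, 3+1+1+1 (304 of its 720 elements, about 42% of primes). None of the 17 primes tested shows any such pattern (for each of these groups the chance of that is below 10^-4), which rules them out. Hence G = S_4 x C_2 (6T11), of order 48.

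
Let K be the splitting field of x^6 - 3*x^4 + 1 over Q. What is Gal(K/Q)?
6T6: A_4 x C_2

The polynomial f is an irreducible sextic over Q, so G = Gal(f/Q) is one of the 16 transitive subgroups 6T1, ..., 6T16 of S_6. The discriminant of f is -419904, which is not a perfect square, so G is not contained in A_6. The transitive groups of degree 6 not contained in A_6 are: C_6 (6T1, order 6), S_3 (6T2, order 6), D_6 (6T3, order 12), C_3 x S_3 (6T5, order 18), A_4 x C_2 (6T6, order 24), S_4 (6T8, order 24), S_3 x S_3 (6T9, order 36), S_4 x C_2 (6T11, order 48), (S_3 x S_3) : C_2 (6T13, order 72), PGL(2,5) (6T14, order 120), S_6 (6T16, order 720). By Dedekind's theorem, for a prime p not dividing disc(f) the degrees of the irreducible factors of f mod p form the cycle type of an element of G. Factoring f modulo the 33 such primes p <= 149 (skipping 2, 3, which divide the discriminant), each new pattern first appears at: mod 5: f = (x^3 + x^2 + 4x + 3)(x^3 + 4x^2 + 4x + 2), pattern 3+3; mod 7: f = (x^6 + 4x^4 + 1), pattern 6; mod 17: f = (x + 2)(x + 15)(x^2 + 6)(x^2 + 12), pattern 2+2+1+1; mod 19: f = (x + 6)(x + 7)(x + 12)(x + 13)(x^2 + 6), pattern 2+1+1+1+1; mod 71: f = (x^2 + 40)(x^2 + 45)(x^2 + 54), pattern 2+2+2. No other pattern occurs in this range, so the set of observed cycle types is {3+3, 6, 2+2+1+1, 2+1+1+1+1, 2+2+2}. The candidates containing elements of all these cycle types are A_4 x C_2 (6T6) of order 24, S_4 x C_2 (6T11) of order 48, (S_3 x S_3) : C_2 (6T13) of order 72, S_6 (6T16) of order 720; the others are excluded. The observed types are precisely the cycle types that occur in A_4 x C_2 (6T6) (apart from the identity). Each of the other remaining candidates has further cycle types, and by the Chebotarev density theorem the matching factorization patterns would occur for a proportion of primes equal to their share of the group: S_4 x C_2 (6T11) additionally contains elements of type 4+2, 4+1+1 (12 of its 48 elements, about 25% of primes); (S_3 x S_3) : C_2 (6T13) additionally contains elements of type 4+2, 3+2+1, 3+1+1+1 (34 of its 72 elements, about 47% of primes); S_6 (6T16) additionally contains elements of type 5+1, 4+2, 4+1+1, 3+2+1, 3+1+1+1 (484 of its 720 elements, about 67% of primes). None of the 33 primes tested shows any such pattern (for each of these groups the chance of that is below 10^-4), which rules them out. Hence G = A_4 x C_2 (6T6), of order 24.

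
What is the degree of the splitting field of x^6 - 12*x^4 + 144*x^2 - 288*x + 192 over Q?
6

The degree of the splitting field over Q equals the order of the Galois group, so first determine the group. The polynomial f is an irreducible sextic over Q, so G = Gal(f/Q) is one of the 16 transitive subgroups 6T1, ..., 6T16 of S_6. The discriminant of f is -7629540176166912, which is not a perfect square, so G is not contained in A_6. The transitive groups of degree 6 not contained in A_6 are: C_6 (6T1, order 6), S_3 (6T2, order 6), D_6 (6T3, order 12), C_3 x S_3 (6T5, order 18), A_4 x C_2 (6T6, order 24), S_4 (6T8, order 24), S_3 x S_3 (6T9, order 36), S_4 x C_2 (6T11, order 48), (S_3 x S_3) : C_2 (6T13, order 72), PGL(2,5) (6T14, order 120), S_6 (6T16, order 720). By Dedekind's theorem, for a prime p not dividing disc(f) the degrees of the irreducible factors of f mod p form the cycle type of an element of G. Factoring f modulo the 37 such primes p <= 173 (skipping 2, 3, 19, which divide the discriminant), each new pattern first appears at: mod 5: f = (x^6 + 3x^4 + 4x^2 + 2x + 2), pattern 6; mod 7: f = (x^3 + 3x + 2)(x^3 + 6x + 5), pattern 3+3; mod 17: f = (x^2 + 2x + 7)(x^2 + 3x + 3)(x^2 + 12x + 14), pattern 2+2+2; mod 37: f = (x + 3)(x + 5)(x + 10)(x + 24)(x + 33)(x + 36), pattern 1+1+1+1+1+1. No other pattern occurs in this range, so the set of observed cycle types is {6, 3+3, 2+2+2, 1+1+1+1+1+1}. The candidates containing elements of all these cycle types are C_6 (6T1) of order 6, D_6 (6T3) of order 12, C_3 x S_3 (6T5) of order 18, A_4 x C_2 (6T6) of order 24, S_3 x S_3 (6T9) of order 36, S_4 x C_2 (6T11) of order 48, (S_3 x S_3) : C_2 (6T13) of order 72, PGL(2,5) (6T14) of order 120, S_6 (6T16) of order 720; the others are excluded. The observed types are precisely the cycle types that occur in C_6 (6T1). Each of the other remaining candidates has further cycle types, and by the Chebotarev density theorem the matching factorization patterns would occur for a proportion of primes equal to their share of the group: D_6 (6T3) additionally contains elements of type 2+2+1+1 (3 of its 12 elements, about 25% of primes); C_3 x S_3 (6T5) additionally contains elements of type 3+1+1+1 (4 of its 18 elements, about 22% of primes); A_4 x C_2 (6T6) additionally contains elements of type 2+2+1+1, 2+1+1+1+1 (6 of its 24 elements, about 25% of primes); S_3 x S_3 (6T9) additionally contains elements of type 3+1+1+1, 2+2+1+1 (13 of its 36 elements, about 36% of primes); S_4 x C_2 (6T11) additionally contains elements of type 4+2, 4+1+1, 2+2+1+1, 2+1+1+1+1 (24 of its 48 elements, about 50% of primes); (S_3 x S_3) : C_2 (6T13) additionally contains elements of type 4+2, 3+2+1, 3+1+1+1, 2+2+1+1, 2+1+1+1+1 (49 of its 72 elements, about 68% of primes); PGL(2,5) (6T14) additionally contains elements of type 5+1, 4+1+1, 2+2+1+1 (69 of its 120 elements, about 58% of primes); S_6 (6T16) additionally contains elements of type 5+1, 4+2, 4+1+1, 3+2+1, 3+1+1+1, 2+2+1+1, 2+1+1+1+1 (544 of its 720 elements, about 76% of primes). None of the 37 primes tested shows any such pattern (for each of these groups the chance of that is below 10^-4), which rules them out. Hence G = C_6 (6T1), of order 6. The Galois group C_6 (6T1) has order 6, so the splitting field has degree 6 over Q.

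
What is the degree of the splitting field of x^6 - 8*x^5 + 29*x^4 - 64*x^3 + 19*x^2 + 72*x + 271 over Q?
The degree of the splitting field over Q equals the order of the Galois group, so first determine the group. The polynomial f is an irreducible sextic over Q, so G = Gal(f/Q) is one of the 16 transitive subgroups 6T1, ..., 6T16 of S_6. The discriminant of f is 564385546240000 = 23756800^2, a perfect square, so G is contained in A_6. The transitive groups of degree 6 contained in A_6 are: A_4 (6T4, order 12), S_4 (6T7, order 24), (C_3 x C_3) : C_4 (6T10, order 36), PSL(2,5) (6T12, order 60), A_6 (6T15, order 360). By Dedekind's theorem, for a prime p not dividing disc(f) the degrees of the irreducible factors of f mod p form the cycle type of an element of G. Factoring f modulo the 19 such primes p <= 79 (skipping 2, 5, 29, which divide the discriminant), each new pattern first appears at: mod 3: f = (x^2 + x + 2)(x^4 + 2x + 2), pattern 4+2; mod 11: f = (x^3 + 7x + 10)(x^3 + 3x^2 + 4), pattern 3+3; mod 19: f = (x + 13)(x + 15)(x^2 + 9x + 10)(x^2 + 12x + 2), pattern 2+2+1+1; mod 61: f = (x + 4)(x + 37)(x + 51)(x^3 + 22x^2 + 36x + 25), pattern 3+1+1+1. No other pattern occurs in this range, so the set of observed cycle types is {4+2, 3+3, 2+2+1+1, 3+1+1+1}. The candidates containing elements of all these cycle types are (C_3 x C_3) : C_4 (6T10) of order 36, A_6 (6T15) of order 360; the others are excluded. The observed types are precisely the cycle types that occur in (C_3 x C_3) : C_4 (6T10) (apart from the identity). Each of the other remaining candidates has further cycle types, and by the Chebotarev density theorem the matching factorization patterns would occur for a proportion of primes equal to their share of the group: A_6 (6T15) additionally contains elements of type 5+1 (144 of its 360 elements, about 40% of primes). None of the 19 primes tested shows any such pattern (for each of these groups the chance of that is below 10^-4), which rules them out. Hence G = (C_3 x C_3) : C_4 (6T10), of order 36. The Galois group (C_3 x C_3) : C_4 (6T10) has order 36, so the splitting field has degree 36 over Q.

36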